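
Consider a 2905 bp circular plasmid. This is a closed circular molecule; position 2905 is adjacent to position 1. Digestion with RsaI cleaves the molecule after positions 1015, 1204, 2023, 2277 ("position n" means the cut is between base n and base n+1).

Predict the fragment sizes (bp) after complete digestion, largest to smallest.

1643, 819, 254, 189 bp

Circular molecule, 4 cuts → 4 fragments:
  1204 − 1015 = 189 bp
  2023 − 1204 = 819 bp
  2277 − 2023 = 254 bp
  wrap: 2905 − 2277 + 1015 = 1643 bp
Sorted largest to smallest: 1643, 819, 254, 189 bp.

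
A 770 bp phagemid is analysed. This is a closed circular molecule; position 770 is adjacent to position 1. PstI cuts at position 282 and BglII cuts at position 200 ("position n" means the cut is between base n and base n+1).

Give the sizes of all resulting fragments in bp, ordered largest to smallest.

688, 82 bp

Combined cut positions (sorted): 200, 282.
Circular molecule, 2 cuts → 2 fragments:
  282 − 200 = 82 bp
  wrap: 770 − 282 + 200 = 688 bp
Sorted largest to smallest: 688, 82 bp.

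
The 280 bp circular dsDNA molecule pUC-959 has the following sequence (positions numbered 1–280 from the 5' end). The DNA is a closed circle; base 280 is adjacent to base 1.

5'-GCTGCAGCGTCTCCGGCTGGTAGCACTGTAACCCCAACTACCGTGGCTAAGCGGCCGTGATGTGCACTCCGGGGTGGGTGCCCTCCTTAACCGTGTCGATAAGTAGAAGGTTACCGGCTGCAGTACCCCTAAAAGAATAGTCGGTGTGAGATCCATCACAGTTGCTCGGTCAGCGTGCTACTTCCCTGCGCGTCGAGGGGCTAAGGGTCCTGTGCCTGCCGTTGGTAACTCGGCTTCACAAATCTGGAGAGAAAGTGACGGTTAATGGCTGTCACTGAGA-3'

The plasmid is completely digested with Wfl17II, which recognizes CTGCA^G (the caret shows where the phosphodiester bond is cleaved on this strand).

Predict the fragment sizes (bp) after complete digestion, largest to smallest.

164, 116 bp

Wfl17II sites (CTGCAG) start at positions 2, 118.
Wfl17II cuts after base 5 of each site (before the last base), so after positions 6, 122.
Circular molecule, 2 cuts → 2 fragments:
  7–122 → 116 bp
  123–280 then 1–6 → 158 + 6 = 164 bp
Sorted largest to smallest: 164, 116 bp.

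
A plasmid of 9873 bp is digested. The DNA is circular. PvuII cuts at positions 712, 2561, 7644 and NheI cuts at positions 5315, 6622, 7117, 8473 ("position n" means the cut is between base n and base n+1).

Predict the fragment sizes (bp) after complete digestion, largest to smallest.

2754, 2112, 1849, 1307, 829, 527, 495 bp

Combined cut positions (sorted): 712, 2561, 5315, 6622, 7117, 7644, 8473.
Circular molecule, 7 cuts → 7 fragments:
  2561 − 712 = 1849 bp
  5315 − 2561 = 2754 bp
  6622 − 5315 = 1307 bp
  7117 − 6622 = 495 bp
  7644 − 7117 = 527 bp
  8473 − 7644 = 829 bp
  wrap: 9873 − 8473 + 712 = 2112 bp
Sorted largest to smallest: 2754, 2112, 1849, 1307, 829, 527, 495 bp.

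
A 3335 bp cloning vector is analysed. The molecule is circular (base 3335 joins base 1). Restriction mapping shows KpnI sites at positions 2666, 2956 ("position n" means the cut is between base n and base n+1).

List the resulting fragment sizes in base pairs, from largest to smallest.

Circular molecule, 2 cuts → 2 fragments:
  2956 − 2666 = 290 bp
  wrap: 3335 − 2956 + 2666 = 3045 bp
Sorted largest to smallest: 3045, 290 bp.

3045, 290 bp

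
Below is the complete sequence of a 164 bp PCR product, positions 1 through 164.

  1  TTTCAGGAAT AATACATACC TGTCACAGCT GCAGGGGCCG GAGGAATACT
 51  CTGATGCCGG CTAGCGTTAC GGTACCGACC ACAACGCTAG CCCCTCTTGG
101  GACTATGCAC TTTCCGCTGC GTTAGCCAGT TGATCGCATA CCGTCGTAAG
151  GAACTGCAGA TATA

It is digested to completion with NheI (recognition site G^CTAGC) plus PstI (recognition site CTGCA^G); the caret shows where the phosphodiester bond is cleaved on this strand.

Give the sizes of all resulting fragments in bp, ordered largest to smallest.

NheI sites (GCTAGC) start at positions 60, 86.
NheI cuts after the first base of each site, so after positions 60, 86.
PstI sites (CTGCAG) start at positions 29, 154.
PstI cuts after base 5 of each site (before the last base), so after positions 33, 158.
Combined cut positions: 33, 60, 86, 158.
Linear molecule, 4 cuts → 5 fragments:
  1–33 → 33 bp
  34–60 → 27 bp
  61–86 → 26 bp
  87–158 → 72 bp
  159–164 → 6 bp
Sorted largest to smallest: 72, 33, 27, 26, 6 bp.

72, 33, 27, 26, 6 bp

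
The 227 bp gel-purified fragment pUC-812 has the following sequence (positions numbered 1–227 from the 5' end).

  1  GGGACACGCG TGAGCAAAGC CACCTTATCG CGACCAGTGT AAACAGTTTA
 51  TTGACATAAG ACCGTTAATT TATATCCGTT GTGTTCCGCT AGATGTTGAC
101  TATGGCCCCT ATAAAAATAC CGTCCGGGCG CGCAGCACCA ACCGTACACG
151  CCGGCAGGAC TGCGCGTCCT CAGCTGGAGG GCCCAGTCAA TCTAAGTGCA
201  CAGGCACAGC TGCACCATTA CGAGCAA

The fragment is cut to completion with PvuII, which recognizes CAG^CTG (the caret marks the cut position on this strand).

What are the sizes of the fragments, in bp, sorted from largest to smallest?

PvuII sites (CAGCTG) start at positions 171, 207.
PvuII cuts after base 3 of each site, so after positions 173, 209.
Linear molecule, 2 cuts → 3 fragments:
  1–173 → 173 bp
  174–209 → 36 bp
  210–227 → 18 bp
Sorted largest to smallest: 173, 36, 18 bp.

173, 36, 18 bp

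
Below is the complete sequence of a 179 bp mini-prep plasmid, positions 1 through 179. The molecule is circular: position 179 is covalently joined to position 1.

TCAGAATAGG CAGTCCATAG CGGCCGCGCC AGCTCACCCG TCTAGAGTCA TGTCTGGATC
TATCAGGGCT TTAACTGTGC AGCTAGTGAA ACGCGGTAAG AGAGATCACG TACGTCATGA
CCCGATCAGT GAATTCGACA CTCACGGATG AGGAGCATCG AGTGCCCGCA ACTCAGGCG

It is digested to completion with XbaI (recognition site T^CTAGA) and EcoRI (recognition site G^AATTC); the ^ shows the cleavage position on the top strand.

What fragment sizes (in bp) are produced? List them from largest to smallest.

90, 89 bp

The XbaI site (TCTAGA) starts at position 41.
XbaI cuts after the first base of each site, so after position 41.
The EcoRI site (GAATTC) starts at position 131.
EcoRI cuts after the first base of each site, so after position 131.
Combined cut positions: 41, 131.
Circular molecule, 2 cuts → 2 fragments:
  42–131 → 90 bp
  132–179 then 1–41 → 48 + 41 = 89 bp
Sorted largest to smallest: 90, 89 bp.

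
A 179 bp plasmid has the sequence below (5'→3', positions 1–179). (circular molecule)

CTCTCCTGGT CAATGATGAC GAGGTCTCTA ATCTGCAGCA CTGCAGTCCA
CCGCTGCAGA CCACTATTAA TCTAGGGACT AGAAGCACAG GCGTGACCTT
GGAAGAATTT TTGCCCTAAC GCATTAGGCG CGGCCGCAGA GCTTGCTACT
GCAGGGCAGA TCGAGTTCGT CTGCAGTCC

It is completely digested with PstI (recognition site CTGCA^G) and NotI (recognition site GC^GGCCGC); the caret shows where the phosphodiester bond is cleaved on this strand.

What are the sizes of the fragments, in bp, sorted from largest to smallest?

73, 41, 22, 22, 13, 8 bp

PstI sites (CTGCAG) start at positions 33, 41, 54, 149, 171.
PstI cuts after base 5 of each site (before the last base), so after positions 37, 45, 58, 153, 175.
The NotI site (GCGGCCGC) starts at position 130.
NotI cuts after base 2 of each site, so after position 131.
Combined cut positions: 37, 45, 58, 131, 153, 175.
Circular molecule, 6 cuts → 6 fragments:
  38–45 → 8 bp
  46–58 → 13 bp
  59–131 → 73 bp
  132–153 → 22 bp
  154–175 → 22 bp
  176–179 then 1–37 → 4 + 37 = 41 bp
Sorted largest to smallest: 73, 41, 22, 22, 13, 8 bp.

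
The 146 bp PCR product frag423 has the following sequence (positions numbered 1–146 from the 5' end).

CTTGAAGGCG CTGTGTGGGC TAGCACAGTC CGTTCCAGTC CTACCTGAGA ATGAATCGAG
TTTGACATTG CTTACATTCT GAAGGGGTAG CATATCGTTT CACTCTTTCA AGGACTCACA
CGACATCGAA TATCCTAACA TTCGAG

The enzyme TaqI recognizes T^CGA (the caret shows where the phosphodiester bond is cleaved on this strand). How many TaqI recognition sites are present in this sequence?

3

TCGA occurs starting at positions 56, 126, 142.
TaqI cuts at 3 sites.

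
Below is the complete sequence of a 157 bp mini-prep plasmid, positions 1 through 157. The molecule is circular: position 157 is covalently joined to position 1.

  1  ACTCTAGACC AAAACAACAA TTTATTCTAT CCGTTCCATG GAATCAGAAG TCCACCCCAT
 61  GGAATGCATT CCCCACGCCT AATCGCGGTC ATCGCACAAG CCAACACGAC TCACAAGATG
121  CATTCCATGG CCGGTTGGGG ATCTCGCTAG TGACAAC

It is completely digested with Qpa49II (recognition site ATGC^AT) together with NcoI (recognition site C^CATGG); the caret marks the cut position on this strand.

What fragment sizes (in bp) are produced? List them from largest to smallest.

68, 54, 21, 10, 4 bp

Qpa49II sites (ATGCAT) start at positions 64, 118.
Qpa49II cuts after base 4 of each site, so after positions 67, 121.
NcoI sites (CCATGG) start at positions 36, 57, 125.
NcoI cuts after the first base of each site, so after positions 36, 57, 125.
Combined cut positions: 36, 57, 67, 121, 125.
Circular molecule, 5 cuts → 5 fragments:
  37–57 → 21 bp
  58–67 → 10 bp
  68–121 → 54 bp
  122–125 → 4 bp
  126–157 then 1–36 → 32 + 36 = 68 bp
Sorted largest to smallest: 68, 54, 21, 10, 4 bp.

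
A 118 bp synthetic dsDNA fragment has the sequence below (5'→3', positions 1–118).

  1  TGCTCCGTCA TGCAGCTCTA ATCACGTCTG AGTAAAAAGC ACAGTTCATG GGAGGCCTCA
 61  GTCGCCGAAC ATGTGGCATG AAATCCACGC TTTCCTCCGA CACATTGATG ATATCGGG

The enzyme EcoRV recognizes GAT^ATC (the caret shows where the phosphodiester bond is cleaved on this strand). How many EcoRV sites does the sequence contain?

1

GATATC occurs starting at position 110.
EcoRV cuts at 1 site.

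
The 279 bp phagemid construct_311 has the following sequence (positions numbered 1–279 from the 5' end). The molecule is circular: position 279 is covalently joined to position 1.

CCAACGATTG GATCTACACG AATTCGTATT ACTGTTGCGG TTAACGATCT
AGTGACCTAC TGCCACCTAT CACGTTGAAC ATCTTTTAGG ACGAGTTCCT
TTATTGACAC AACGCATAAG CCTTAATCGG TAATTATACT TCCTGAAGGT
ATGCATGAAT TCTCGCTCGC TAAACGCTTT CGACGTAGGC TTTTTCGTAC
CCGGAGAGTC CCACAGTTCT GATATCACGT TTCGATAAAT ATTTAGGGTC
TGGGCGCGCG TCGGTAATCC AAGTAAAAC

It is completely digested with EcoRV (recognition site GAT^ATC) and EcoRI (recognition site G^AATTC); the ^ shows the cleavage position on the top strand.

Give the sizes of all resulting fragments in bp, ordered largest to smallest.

137, 76, 66 bp

The EcoRV site (GATATC) starts at position 221.
EcoRV cuts after base 3 of each site, so after position 223.
EcoRI sites (GAATTC) start at positions 20, 157.
EcoRI cuts after the first base of each site, so after positions 20, 157.
Combined cut positions: 20, 157, 223.
Circular molecule, 3 cuts → 3 fragments:
  21–157 → 137 bp
  158–223 → 66 bp
  224–279 then 1–20 → 56 + 20 = 76 bp
Sorted largest to smallest: 137, 76, 66 bp.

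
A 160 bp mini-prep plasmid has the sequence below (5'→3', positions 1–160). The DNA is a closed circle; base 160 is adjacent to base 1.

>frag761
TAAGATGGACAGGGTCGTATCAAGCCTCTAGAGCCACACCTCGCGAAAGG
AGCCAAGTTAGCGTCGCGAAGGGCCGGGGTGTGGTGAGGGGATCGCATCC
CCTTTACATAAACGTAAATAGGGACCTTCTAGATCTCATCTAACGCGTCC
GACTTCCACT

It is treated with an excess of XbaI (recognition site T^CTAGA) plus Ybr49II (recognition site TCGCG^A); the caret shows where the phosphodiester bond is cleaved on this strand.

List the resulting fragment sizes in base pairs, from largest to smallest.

60, 59, 23, 18 bp

XbaI sites (TCTAGA) start at positions 27, 128.
XbaI cuts after the first base of each site, so after positions 27, 128.
Ybr49II sites (TCGCGA) start at positions 41, 64.
Ybr49II cuts after base 5 of each site (before the last base), so after positions 45, 68.
Combined cut positions: 27, 45, 68, 128.
Circular molecule, 4 cuts → 4 fragments:
  28–45 → 18 bp
  46–68 → 23 bp
  69–128 → 60 bp
  129–160 then 1–27 → 32 + 27 = 59 bp
Sorted largest to smallest: 60, 59, 23, 18 bp.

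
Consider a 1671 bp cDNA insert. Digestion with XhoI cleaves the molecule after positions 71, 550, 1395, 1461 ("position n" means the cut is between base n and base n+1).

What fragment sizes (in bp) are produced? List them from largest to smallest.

845, 479, 210, 71, 66 bp

Linear molecule, 4 cuts → 5 fragments:
  71 − 0 = 71 bp
  550 − 71 = 479 bp
  1395 − 550 = 845 bp
  1461 − 1395 = 66 bp
  1671 − 1461 = 210 bp
Sorted largest to smallest: 845, 479, 210, 71, 66 bp.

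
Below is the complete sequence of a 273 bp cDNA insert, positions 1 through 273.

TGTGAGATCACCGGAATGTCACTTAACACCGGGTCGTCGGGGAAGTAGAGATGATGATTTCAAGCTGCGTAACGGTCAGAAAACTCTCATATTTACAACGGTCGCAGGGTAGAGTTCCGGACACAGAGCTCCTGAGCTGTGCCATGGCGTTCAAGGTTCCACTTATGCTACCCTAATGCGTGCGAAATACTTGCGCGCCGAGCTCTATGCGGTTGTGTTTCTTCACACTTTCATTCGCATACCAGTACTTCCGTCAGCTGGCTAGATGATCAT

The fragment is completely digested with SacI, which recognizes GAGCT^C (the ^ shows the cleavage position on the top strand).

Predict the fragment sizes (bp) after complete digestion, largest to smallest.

130, 74, 69 bp

SacI sites (GAGCTC) start at positions 126, 200.
SacI cuts after base 5 of each site (before the last base), so after positions 130, 204.
Linear molecule, 2 cuts → 3 fragments:
  1–130 → 130 bp
  131–204 → 74 bp
  205–273 → 69 bp
Sorted largest to smallest: 130, 74, 69 bp.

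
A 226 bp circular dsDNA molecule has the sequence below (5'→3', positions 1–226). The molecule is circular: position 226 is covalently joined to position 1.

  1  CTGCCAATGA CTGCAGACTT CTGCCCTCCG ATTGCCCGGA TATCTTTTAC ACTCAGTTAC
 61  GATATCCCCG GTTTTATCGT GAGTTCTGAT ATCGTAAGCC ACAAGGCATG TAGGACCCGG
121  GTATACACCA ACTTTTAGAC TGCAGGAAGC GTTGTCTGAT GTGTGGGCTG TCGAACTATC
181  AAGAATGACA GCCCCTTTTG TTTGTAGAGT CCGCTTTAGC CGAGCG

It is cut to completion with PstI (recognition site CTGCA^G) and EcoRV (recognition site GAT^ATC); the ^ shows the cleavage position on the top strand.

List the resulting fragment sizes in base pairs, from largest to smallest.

97, 54, 27, 26, 22 bp

PstI sites (CTGCAG) start at positions 11, 140.
PstI cuts after base 5 of each site (before the last base), so after positions 15, 144.
EcoRV sites (GATATC) start at positions 39, 61, 88.
EcoRV cuts after base 3 of each site, so after positions 41, 63, 90.
Combined cut positions: 15, 41, 63, 90, 144.
Circular molecule, 5 cuts → 5 fragments:
  16–41 → 26 bp
  42–63 → 22 bp
  64–90 → 27 bp
  91–144 → 54 bp
  145–226 then 1–15 → 82 + 15 = 97 bp
Sorted largest to smallest: 97, 54, 27, 26, 22 bp.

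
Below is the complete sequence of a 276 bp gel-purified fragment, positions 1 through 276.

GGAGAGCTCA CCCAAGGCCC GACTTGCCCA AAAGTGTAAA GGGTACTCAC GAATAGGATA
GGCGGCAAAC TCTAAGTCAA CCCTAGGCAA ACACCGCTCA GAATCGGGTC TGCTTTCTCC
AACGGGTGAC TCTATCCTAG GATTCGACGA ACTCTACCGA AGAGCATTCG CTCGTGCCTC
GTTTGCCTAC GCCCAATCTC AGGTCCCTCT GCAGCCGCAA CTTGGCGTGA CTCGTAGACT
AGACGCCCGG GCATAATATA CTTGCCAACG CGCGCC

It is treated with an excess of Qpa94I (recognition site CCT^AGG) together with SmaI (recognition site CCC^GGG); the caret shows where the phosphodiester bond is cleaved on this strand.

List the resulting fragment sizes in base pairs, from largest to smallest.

110, 84, 54, 28 bp

Qpa94I sites (CCTAGG) start at positions 82, 136.
Qpa94I cuts after base 3 of each site, so after positions 84, 138.
The SmaI site (CCCGGG) starts at position 246.
SmaI cuts after base 3 of each site, so after position 248.
Combined cut positions: 84, 138, 248.
Linear molecule, 3 cuts → 4 fragments:
  1–84 → 84 bp
  85–138 → 54 bp
  139–248 → 110 bp
  249–276 → 28 bp
Sorted largest to smallest: 110, 84, 54, 28 bp.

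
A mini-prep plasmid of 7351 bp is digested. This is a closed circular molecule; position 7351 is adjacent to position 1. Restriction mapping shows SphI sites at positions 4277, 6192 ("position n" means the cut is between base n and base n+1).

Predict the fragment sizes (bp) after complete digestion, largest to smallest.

Circular molecule, 2 cuts → 2 fragments:
  6192 − 4277 = 1915 bp
  wrap: 7351 − 6192 + 4277 = 5436 bp
Sorted largest to smallest: 5436, 1915 bp.

5436, 1915 bp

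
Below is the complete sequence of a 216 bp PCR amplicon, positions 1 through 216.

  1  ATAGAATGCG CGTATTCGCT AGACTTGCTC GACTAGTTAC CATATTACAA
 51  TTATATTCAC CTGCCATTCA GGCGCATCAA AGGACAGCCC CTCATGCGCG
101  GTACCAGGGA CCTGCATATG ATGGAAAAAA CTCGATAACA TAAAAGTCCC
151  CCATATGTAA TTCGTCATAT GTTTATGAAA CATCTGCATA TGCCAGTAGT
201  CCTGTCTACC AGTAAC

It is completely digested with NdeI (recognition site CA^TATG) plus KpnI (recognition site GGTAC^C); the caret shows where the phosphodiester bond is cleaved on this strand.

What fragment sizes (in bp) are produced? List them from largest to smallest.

104, 37, 28, 21, 14, 12 bp

NdeI sites (CATATG) start at positions 115, 152, 166, 187.
NdeI cuts after base 2 of each site, so after positions 116, 153, 167, 188.
The KpnI site (GGTACC) starts at position 100.
KpnI cuts after base 5 of each site (before the last base), so after position 104.
Combined cut positions: 104, 116, 153, 167, 188.
Linear molecule, 5 cuts → 6 fragments:
  1–104 → 104 bp
  105–116 → 12 bp
  117–153 → 37 bp
  154–167 → 14 bp
  168–188 → 21 bp
  189–216 → 28 bp
Sorted largest to smallest: 104, 37, 28, 21, 14, 12 bp.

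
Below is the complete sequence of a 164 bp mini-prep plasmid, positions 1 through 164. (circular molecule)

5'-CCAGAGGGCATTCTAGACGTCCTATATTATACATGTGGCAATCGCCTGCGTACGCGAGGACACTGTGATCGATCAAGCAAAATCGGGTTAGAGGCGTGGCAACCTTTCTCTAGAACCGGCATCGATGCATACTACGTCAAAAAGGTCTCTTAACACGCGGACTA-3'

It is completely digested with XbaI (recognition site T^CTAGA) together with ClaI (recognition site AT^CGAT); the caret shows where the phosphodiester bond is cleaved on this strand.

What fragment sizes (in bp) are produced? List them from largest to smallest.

XbaI sites (TCTAGA) start at positions 12, 109.
XbaI cuts after the first base of each site, so after positions 12, 109.
ClaI sites (ATCGAT) start at positions 68, 121.
ClaI cuts after base 2 of each site, so after positions 69, 122.
Combined cut positions: 12, 69, 109, 122.
Circular molecule, 4 cuts → 4 fragments:
  13–69 → 57 bp
  70–109 → 40 bp
  110–122 → 13 bp
  123–164 then 1–12 → 42 + 12 = 54 bp
Sorted largest to smallest: 57, 54, 40, 13 bp.

57, 54, 40, 13 bp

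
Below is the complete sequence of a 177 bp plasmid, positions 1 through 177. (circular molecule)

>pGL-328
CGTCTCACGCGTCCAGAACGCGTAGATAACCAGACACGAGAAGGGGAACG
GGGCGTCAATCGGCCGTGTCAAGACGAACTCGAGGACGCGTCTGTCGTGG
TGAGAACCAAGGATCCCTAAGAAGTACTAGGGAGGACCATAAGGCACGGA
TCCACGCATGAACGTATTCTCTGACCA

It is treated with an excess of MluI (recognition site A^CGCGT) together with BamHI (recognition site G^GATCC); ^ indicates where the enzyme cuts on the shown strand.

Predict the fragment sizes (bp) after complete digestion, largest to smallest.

MluI sites (ACGCGT) start at positions 7, 18, 86.
MluI cuts after the first base of each site, so after positions 7, 18, 86.
BamHI sites (GGATCC) start at positions 111, 148.
BamHI cuts after the first base of each site, so after positions 111, 148.
Combined cut positions: 7, 18, 86, 111, 148.
Circular molecule, 5 cuts → 5 fragments:
  8–18 → 11 bp
  19–86 → 68 bp
  87–111 → 25 bp
  112–148 → 37 bp
  149–177 then 1–7 → 29 + 7 = 36 bp
Sorted largest to smallest: 68, 37, 36, 25, 11 bp.

68, 37, 36, 25, 11 bp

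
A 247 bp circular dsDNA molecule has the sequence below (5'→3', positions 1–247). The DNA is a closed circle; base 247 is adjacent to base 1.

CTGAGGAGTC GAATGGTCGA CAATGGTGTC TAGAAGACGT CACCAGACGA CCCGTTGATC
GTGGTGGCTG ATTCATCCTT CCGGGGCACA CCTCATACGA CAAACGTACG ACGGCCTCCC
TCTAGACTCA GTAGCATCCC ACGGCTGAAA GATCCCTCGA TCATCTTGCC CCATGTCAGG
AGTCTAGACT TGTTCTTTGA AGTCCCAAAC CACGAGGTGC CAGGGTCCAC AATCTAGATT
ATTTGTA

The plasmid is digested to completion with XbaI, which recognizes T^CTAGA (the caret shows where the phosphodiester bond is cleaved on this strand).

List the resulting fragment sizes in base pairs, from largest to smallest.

XbaI sites (TCTAGA) start at positions 29, 121, 183, 233.
XbaI cuts after the first base of each site, so after positions 29, 121, 183, 233.
Circular molecule, 4 cuts → 4 fragments:
  30–121 → 92 bp
  122–183 → 62 bp
  184–233 → 50 bp
  234–247 then 1–29 → 14 + 29 = 43 bp
Sorted largest to smallest: 92, 62, 50, 43 bp.

92, 62, 50, 43 bp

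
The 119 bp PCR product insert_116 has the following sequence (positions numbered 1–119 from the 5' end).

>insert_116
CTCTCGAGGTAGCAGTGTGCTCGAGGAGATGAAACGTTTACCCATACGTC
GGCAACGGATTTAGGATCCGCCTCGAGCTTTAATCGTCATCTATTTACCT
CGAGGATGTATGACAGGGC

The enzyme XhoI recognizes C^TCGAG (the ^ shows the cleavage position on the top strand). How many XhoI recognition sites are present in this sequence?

CTCGAG occurs starting at positions 3, 20, 72, 99.
XhoI cuts at 4 sites.

4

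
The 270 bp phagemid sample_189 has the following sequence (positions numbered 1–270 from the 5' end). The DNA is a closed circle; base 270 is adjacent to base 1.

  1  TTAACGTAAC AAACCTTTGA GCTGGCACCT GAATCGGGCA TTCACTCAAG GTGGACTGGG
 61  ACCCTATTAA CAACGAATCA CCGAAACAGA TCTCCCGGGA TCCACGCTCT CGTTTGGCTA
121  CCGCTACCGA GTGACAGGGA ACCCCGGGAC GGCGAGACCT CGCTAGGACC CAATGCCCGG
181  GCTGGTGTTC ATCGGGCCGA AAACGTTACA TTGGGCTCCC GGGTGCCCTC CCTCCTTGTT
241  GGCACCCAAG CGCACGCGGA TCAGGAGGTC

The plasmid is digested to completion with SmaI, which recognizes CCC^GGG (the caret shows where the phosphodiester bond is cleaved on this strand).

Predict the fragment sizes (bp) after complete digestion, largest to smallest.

146, 49, 42, 33 bp

SmaI sites (CCCGGG) start at positions 94, 143, 176, 218.
SmaI cuts after base 3 of each site, so after positions 96, 145, 178, 220.
Circular molecule, 4 cuts → 4 fragments:
  97–145 → 49 bp
  146–178 → 33 bp
  179–220 → 42 bp
  221–270 then 1–96 → 50 + 96 = 146 bp
Sorted largest to smallest: 146, 49, 42, 33 bp.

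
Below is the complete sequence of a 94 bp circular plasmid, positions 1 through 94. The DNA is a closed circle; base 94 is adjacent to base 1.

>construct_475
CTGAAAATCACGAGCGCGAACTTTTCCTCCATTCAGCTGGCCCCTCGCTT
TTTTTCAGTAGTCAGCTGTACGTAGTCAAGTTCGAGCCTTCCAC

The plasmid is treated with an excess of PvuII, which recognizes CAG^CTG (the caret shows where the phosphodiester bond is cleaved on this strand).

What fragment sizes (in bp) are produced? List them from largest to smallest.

PvuII sites (CAGCTG) start at positions 34, 63.
PvuII cuts after base 3 of each site, so after positions 36, 65.
Circular molecule, 2 cuts → 2 fragments:
  37–65 → 29 bp
  66–94 then 1–36 → 29 + 36 = 65 bp
Sorted largest to smallest: 65, 29 bp.

65, 29 bp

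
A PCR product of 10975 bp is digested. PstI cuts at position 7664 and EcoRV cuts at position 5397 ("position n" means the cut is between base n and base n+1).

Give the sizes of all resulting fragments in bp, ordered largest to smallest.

Combined cut positions (sorted): 5397, 7664.
Linear molecule, 2 cuts → 3 fragments:
  5397 − 0 = 5397 bp
  7664 − 5397 = 2267 bp
  10975 − 7664 = 3311 bp
Sorted largest to smallest: 5397, 3311, 2267 bp.

5397, 3311, 2267 bp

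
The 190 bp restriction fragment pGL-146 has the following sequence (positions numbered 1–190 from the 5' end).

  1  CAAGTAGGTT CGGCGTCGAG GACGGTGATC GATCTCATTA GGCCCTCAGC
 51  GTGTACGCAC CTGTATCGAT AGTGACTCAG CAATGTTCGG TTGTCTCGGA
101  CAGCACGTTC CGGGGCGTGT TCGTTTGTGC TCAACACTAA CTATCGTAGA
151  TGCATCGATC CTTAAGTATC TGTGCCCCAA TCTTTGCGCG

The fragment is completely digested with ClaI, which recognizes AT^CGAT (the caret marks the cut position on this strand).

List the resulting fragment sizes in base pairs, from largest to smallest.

89, 37, 35, 29 bp

ClaI sites (ATCGAT) start at positions 28, 65, 154.
ClaI cuts after base 2 of each site, so after positions 29, 66, 155.
Linear molecule, 3 cuts → 4 fragments:
  1–29 → 29 bp
  30–66 → 37 bp
  67–155 → 89 bp
  156–190 → 35 bp
Sorted largest to smallest: 89, 37, 35, 29 bp.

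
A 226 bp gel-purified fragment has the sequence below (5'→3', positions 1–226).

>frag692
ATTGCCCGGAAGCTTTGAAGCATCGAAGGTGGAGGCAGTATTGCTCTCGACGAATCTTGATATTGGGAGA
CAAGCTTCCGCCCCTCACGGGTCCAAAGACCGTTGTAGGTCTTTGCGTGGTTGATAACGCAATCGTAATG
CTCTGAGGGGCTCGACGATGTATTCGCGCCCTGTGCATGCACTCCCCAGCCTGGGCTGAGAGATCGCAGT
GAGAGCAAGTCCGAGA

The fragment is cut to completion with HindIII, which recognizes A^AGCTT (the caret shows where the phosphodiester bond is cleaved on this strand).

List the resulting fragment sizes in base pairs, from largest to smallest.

HindIII sites (AAGCTT) start at positions 10, 72.
HindIII cuts after the first base of each site, so after positions 10, 72.
Linear molecule, 2 cuts → 3 fragments:
  1–10 → 10 bp
  11–72 → 62 bp
  73–226 → 154 bp
Sorted largest to smallest: 154, 62, 10 bp.

154, 62, 10 bp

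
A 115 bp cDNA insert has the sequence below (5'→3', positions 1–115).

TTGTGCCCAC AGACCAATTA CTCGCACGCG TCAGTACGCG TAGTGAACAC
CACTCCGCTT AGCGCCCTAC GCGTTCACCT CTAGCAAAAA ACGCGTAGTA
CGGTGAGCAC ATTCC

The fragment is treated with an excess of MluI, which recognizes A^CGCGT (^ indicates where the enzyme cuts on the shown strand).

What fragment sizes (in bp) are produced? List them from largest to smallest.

33, 26, 24, 22, 10 bp

MluI sites (ACGCGT) start at positions 26, 36, 69, 91.
MluI cuts after the first base of each site, so after positions 26, 36, 69, 91.
Linear molecule, 4 cuts → 5 fragments:
  1–26 → 26 bp
  27–36 → 10 bp
  37–69 → 33 bp
  70–91 → 22 bp
  92–115 → 24 bp
Sorted largest to smallest: 33, 26, 24, 22, 10 bp.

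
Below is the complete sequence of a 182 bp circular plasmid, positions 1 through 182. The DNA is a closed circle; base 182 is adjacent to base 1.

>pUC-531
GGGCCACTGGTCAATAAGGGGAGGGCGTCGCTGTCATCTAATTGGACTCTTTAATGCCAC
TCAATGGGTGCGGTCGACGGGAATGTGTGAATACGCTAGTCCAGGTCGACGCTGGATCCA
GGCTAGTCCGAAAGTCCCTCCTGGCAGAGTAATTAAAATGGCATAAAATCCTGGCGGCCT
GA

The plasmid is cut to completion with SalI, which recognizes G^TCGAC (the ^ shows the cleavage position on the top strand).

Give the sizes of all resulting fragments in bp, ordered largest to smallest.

150, 32 bp

SalI sites (GTCGAC) start at positions 73, 105.
SalI cuts after the first base of each site, so after positions 73, 105.
Circular molecule, 2 cuts → 2 fragments:
  74–105 → 32 bp
  106–182 then 1–73 → 77 + 73 = 150 bp
Sorted largest to smallest: 150, 32 bp.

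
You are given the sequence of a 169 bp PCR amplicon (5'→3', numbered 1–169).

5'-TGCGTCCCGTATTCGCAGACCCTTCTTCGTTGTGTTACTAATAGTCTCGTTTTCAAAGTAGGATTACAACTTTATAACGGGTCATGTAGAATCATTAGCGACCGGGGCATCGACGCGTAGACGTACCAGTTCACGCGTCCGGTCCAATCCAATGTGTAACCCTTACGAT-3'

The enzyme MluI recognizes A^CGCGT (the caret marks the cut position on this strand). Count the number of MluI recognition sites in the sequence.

2

ACGCGT occurs starting at positions 113, 133.
MluI cuts at 2 sites.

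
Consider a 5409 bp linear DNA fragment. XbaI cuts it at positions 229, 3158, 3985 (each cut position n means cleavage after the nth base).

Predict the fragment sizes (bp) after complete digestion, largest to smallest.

2929, 1424, 827, 229 bp

Linear molecule, 3 cuts → 4 fragments:
  229 − 0 = 229 bp
  3158 − 229 = 2929 bp
  3985 − 3158 = 827 bp
  5409 − 3985 = 1424 bp
Sorted largest to smallest: 2929, 1424, 827, 229 bp.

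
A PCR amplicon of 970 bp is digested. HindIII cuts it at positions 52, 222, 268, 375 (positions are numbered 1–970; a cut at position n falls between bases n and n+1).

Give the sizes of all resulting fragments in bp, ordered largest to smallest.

Linear molecule, 4 cuts → 5 fragments:
  52 − 0 = 52 bp
  222 − 52 = 170 bp
  268 − 222 = 46 bp
  375 − 268 = 107 bp
  970 − 375 = 595 bp
Sorted largest to smallest: 595, 170, 107, 52, 46 bp.

595, 170, 107, 52, 46 bp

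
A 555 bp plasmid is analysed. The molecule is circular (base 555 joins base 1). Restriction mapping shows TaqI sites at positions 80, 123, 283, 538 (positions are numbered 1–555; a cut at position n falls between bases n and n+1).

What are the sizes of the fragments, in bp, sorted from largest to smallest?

Circular molecule, 4 cuts → 4 fragments:
  123 − 80 = 43 bp
  283 − 123 = 160 bp
  538 − 283 = 255 bp
  wrap: 555 − 538 + 80 = 97 bp
Sorted largest to smallest: 255, 160, 97, 43 bp.

255, 160, 97, 43 bp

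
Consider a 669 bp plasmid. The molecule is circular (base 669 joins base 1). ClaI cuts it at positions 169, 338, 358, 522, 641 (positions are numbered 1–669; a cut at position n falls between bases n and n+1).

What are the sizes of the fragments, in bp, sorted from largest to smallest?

Circular molecule, 5 cuts → 5 fragments:
  338 − 169 = 169 bp
  358 − 338 = 20 bp
  522 − 358 = 164 bp
  641 − 522 = 119 bp
  wrap: 669 − 641 + 169 = 197 bp
Sorted largest to smallest: 197, 169, 164, 119, 20 bp.

197, 169, 164, 119, 20 bp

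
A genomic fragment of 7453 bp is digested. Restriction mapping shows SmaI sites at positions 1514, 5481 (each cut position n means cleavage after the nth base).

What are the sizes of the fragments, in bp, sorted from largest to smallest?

3967, 1972, 1514 bp

Linear molecule, 2 cuts → 3 fragments:
  1514 − 0 = 1514 bp
  5481 − 1514 = 3967 bp
  7453 − 5481 = 1972 bp
Sorted largest to smallest: 3967, 1972, 1514 bp.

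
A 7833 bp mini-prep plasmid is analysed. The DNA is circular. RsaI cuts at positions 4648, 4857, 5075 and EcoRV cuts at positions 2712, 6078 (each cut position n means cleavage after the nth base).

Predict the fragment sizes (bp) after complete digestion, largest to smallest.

Combined cut positions (sorted): 2712, 4648, 4857, 5075, 6078.
Circular molecule, 5 cuts → 5 fragments:
  4648 − 2712 = 1936 bp
  4857 − 4648 = 209 bp
  5075 − 4857 = 218 bp
  6078 − 5075 = 1003 bp
  wrap: 7833 − 6078 + 2712 = 4467 bp
Sorted largest to smallest: 4467, 1936, 1003, 218, 209 bp.

4467, 1936, 1003, 218, 209 bp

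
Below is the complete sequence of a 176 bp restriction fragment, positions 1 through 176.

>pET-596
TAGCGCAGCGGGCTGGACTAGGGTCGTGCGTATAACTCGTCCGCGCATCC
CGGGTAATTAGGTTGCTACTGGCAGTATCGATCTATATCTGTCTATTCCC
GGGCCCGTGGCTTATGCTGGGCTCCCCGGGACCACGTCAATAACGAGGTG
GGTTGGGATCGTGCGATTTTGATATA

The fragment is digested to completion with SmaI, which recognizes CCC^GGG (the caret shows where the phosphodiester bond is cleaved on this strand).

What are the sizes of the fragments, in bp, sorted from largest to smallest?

SmaI sites (CCCGGG) start at positions 49, 98, 125.
SmaI cuts after base 3 of each site, so after positions 51, 100, 127.
Linear molecule, 3 cuts → 4 fragments:
  1–51 → 51 bp
  52–100 → 49 bp
  101–127 → 27 bp
  128–176 → 49 bp
Sorted largest to smallest: 51, 49, 49, 27 bp.

51, 49, 49, 27 bp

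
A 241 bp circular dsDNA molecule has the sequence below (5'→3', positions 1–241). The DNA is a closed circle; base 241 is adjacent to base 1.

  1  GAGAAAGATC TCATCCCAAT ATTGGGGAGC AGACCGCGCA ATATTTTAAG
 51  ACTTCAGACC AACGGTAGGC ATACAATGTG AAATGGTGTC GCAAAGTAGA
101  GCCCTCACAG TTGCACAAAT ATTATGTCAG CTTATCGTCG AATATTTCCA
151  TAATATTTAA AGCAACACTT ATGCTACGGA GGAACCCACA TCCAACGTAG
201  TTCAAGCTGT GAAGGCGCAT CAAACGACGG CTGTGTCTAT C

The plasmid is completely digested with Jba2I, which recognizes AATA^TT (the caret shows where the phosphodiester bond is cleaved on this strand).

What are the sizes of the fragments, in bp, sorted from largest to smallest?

Jba2I sites (AATATT) start at positions 18, 40, 118, 141, 152.
Jba2I cuts after base 4 of each site, so after positions 21, 43, 121, 144, 155.
Circular molecule, 5 cuts → 5 fragments:
  22–43 → 22 bp
  44–121 → 78 bp
  122–144 → 23 bp
  145–155 → 11 bp
  156–241 then 1–21 → 86 + 21 = 107 bp
Sorted largest to smallest: 107, 78, 23, 22, 11 bp.

107, 78, 23, 22, 11 bp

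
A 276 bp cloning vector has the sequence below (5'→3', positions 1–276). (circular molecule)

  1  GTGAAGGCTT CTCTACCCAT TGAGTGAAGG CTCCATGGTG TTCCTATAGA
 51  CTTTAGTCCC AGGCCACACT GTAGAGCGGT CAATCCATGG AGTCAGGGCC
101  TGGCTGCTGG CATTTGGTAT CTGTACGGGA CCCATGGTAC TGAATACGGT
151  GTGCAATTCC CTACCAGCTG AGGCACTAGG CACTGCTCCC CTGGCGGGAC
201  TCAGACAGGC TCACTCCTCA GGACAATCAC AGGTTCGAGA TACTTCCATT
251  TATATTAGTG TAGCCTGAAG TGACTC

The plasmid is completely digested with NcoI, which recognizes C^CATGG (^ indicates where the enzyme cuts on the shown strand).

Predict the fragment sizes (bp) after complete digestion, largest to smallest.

177, 52, 47 bp

NcoI sites (CCATGG) start at positions 33, 85, 132.
NcoI cuts after the first base of each site, so after positions 33, 85, 132.
Circular molecule, 3 cuts → 3 fragments:
  34–85 → 52 bp
  86–132 → 47 bp
  133–276 then 1–33 → 144 + 33 = 177 bp
Sorted largest to smallest: 177, 52, 47 bp.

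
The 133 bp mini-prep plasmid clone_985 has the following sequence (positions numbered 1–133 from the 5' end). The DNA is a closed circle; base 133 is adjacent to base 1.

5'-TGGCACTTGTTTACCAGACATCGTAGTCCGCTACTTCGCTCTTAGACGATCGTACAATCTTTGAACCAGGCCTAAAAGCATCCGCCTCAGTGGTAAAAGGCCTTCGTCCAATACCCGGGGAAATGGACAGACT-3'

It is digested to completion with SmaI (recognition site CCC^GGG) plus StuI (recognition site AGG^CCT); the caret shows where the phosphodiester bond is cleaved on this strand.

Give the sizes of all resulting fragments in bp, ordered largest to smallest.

87, 30, 16 bp

The SmaI site (CCCGGG) starts at position 114.
SmaI cuts after base 3 of each site, so after position 116.
StuI sites (AGGCCT) start at positions 68, 98.
StuI cuts after base 3 of each site, so after positions 70, 100.
Combined cut positions: 70, 100, 116.
Circular molecule, 3 cuts → 3 fragments:
  71–100 → 30 bp
  101–116 → 16 bp
  117–133 then 1–70 → 17 + 70 = 87 bp
Sorted largest to smallest: 87, 30, 16 bp.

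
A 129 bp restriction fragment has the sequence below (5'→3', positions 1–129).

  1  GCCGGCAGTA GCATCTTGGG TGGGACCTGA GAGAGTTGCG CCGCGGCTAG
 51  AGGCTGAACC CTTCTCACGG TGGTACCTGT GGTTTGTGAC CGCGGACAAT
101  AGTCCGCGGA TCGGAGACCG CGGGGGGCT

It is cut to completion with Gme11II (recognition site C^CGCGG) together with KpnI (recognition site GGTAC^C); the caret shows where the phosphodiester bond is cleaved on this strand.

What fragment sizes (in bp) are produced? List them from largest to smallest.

41, 35, 14, 14, 14, 11 bp

Gme11II sites (CCGCGG) start at positions 41, 90, 104, 118.
Gme11II cuts after the first base of each site, so after positions 41, 90, 104, 118.
The KpnI site (GGTACC) starts at position 72.
KpnI cuts after base 5 of each site (before the last base), so after position 76.
Combined cut positions: 41, 76, 90, 104, 118.
Linear molecule, 5 cuts → 6 fragments:
  1–41 → 41 bp
  42–76 → 35 bp
  77–90 → 14 bp
  91–104 → 14 bp
  105–118 → 14 bp
  119–129 → 11 bp
Sorted largest to smallest: 41, 35, 14, 14, 14, 11 bp.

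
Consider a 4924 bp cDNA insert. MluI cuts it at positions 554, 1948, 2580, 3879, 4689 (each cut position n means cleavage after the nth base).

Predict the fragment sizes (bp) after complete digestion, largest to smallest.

Linear molecule, 5 cuts → 6 fragments:
  554 − 0 = 554 bp
  1948 − 554 = 1394 bp
  2580 − 1948 = 632 bp
  3879 − 2580 = 1299 bp
  4689 − 3879 = 810 bp
  4924 − 4689 = 235 bp
Sorted largest to smallest: 1394, 1299, 810, 632, 554, 235 bp.

1394, 1299, 810, 632, 554, 235 bp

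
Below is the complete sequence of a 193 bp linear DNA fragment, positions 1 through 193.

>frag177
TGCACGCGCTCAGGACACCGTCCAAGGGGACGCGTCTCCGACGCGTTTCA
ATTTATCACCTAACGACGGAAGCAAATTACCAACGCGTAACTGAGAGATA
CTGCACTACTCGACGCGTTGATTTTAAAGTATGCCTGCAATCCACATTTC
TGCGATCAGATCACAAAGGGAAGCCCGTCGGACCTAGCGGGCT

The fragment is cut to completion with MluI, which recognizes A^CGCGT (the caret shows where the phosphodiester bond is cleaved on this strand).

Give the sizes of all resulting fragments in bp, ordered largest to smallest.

80, 42, 30, 30, 11 bp

MluI sites (ACGCGT) start at positions 30, 41, 83, 113.
MluI cuts after the first base of each site, so after positions 30, 41, 83, 113.
Linear molecule, 4 cuts → 5 fragments:
  1–30 → 30 bp
  31–41 → 11 bp
  42–83 → 42 bp
  84–113 → 30 bp
  114–193 → 80 bp
Sorted largest to smallest: 80, 42, 30, 30, 11 bp.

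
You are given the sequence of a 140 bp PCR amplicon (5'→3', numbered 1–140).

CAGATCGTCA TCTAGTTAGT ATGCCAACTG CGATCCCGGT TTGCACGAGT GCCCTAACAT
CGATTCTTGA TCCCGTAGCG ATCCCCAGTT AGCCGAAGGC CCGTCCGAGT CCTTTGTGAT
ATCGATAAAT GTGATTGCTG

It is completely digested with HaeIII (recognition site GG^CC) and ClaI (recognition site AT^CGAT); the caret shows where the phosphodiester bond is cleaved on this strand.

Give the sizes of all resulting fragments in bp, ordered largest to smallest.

The HaeIII site (GGCC) starts at position 98.
HaeIII cuts after base 2 of each site, so after position 99.
ClaI sites (ATCGAT) start at positions 59, 121.
ClaI cuts after base 2 of each site, so after positions 60, 122.
Combined cut positions: 60, 99, 122.
Linear molecule, 3 cuts → 4 fragments:
  1–60 → 60 bp
  61–99 → 39 bp
  100–122 → 23 bp
  123–140 → 18 bp
Sorted largest to smallest: 60, 39, 23, 18 bp.

60, 39, 23, 18 bp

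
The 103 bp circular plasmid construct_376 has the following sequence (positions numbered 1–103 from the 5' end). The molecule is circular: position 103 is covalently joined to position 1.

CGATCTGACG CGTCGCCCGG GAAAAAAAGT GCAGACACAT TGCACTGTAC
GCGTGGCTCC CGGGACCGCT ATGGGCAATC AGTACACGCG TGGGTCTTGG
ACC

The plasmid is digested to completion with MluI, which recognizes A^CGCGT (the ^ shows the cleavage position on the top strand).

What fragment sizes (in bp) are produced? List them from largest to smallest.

MluI sites (ACGCGT) start at positions 8, 49, 86.
MluI cuts after the first base of each site, so after positions 8, 49, 86.
Circular molecule, 3 cuts → 3 fragments:
  9–49 → 41 bp
  50–86 → 37 bp
  87–103 then 1–8 → 17 + 8 = 25 bp
Sorted largest to smallest: 41, 37, 25 bp.

41, 37, 25 bp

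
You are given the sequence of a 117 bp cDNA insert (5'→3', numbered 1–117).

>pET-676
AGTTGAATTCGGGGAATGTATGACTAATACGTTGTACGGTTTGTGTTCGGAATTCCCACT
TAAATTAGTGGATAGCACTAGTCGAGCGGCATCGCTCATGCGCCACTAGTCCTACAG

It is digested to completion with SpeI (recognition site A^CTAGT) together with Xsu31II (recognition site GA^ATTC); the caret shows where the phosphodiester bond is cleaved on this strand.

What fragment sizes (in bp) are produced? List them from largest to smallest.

SpeI sites (ACTAGT) start at positions 77, 105.
SpeI cuts after the first base of each site, so after positions 77, 105.
Xsu31II sites (GAATTC) start at positions 5, 50.
Xsu31II cuts after base 2 of each site, so after positions 6, 51.
Combined cut positions: 6, 51, 77, 105.
Linear molecule, 4 cuts → 5 fragments:
  1–6 → 6 bp
  7–51 → 45 bp
  52–77 → 26 bp
  78–105 → 28 bp
  106–117 → 12 bp
Sorted largest to smallest: 45, 28, 26, 12, 6 bp.

45, 28, 26, 12, 6 bp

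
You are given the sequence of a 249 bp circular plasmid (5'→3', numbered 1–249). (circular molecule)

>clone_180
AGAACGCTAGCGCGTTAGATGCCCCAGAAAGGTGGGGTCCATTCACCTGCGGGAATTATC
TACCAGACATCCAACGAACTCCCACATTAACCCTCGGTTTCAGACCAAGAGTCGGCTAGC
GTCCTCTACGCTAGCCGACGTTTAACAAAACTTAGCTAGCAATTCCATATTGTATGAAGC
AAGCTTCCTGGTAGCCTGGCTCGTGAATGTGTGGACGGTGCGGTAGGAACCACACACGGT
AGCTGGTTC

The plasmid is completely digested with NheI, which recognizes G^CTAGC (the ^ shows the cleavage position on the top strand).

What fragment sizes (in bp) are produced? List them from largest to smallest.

NheI sites (GCTAGC) start at positions 6, 115, 130, 155.
NheI cuts after the first base of each site, so after positions 6, 115, 130, 155.
Circular molecule, 4 cuts → 4 fragments:
  7–115 → 109 bp
  116–130 → 15 bp
  131–155 → 25 bp
  156–249 then 1–6 → 94 + 6 = 100 bp
Sorted largest to smallest: 109, 100, 25, 15 bp.

109, 100, 25, 15 bp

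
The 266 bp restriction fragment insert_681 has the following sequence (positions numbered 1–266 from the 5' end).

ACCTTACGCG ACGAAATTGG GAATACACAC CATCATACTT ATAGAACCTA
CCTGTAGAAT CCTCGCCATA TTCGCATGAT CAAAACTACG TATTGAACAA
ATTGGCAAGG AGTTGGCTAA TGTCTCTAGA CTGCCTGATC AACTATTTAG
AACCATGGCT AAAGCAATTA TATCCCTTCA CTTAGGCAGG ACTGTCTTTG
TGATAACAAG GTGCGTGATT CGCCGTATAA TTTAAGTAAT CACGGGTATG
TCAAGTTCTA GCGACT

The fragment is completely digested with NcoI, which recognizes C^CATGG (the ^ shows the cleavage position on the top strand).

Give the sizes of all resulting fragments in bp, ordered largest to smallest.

The NcoI site (CCATGG) starts at position 153.
NcoI cuts after the first base of each site, so after position 153.
Linear molecule, 1 cut → 2 fragments:
  1–153 → 153 bp
  154–266 → 113 bp
Sorted largest to smallest: 153, 113 bp.

153, 113 bp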